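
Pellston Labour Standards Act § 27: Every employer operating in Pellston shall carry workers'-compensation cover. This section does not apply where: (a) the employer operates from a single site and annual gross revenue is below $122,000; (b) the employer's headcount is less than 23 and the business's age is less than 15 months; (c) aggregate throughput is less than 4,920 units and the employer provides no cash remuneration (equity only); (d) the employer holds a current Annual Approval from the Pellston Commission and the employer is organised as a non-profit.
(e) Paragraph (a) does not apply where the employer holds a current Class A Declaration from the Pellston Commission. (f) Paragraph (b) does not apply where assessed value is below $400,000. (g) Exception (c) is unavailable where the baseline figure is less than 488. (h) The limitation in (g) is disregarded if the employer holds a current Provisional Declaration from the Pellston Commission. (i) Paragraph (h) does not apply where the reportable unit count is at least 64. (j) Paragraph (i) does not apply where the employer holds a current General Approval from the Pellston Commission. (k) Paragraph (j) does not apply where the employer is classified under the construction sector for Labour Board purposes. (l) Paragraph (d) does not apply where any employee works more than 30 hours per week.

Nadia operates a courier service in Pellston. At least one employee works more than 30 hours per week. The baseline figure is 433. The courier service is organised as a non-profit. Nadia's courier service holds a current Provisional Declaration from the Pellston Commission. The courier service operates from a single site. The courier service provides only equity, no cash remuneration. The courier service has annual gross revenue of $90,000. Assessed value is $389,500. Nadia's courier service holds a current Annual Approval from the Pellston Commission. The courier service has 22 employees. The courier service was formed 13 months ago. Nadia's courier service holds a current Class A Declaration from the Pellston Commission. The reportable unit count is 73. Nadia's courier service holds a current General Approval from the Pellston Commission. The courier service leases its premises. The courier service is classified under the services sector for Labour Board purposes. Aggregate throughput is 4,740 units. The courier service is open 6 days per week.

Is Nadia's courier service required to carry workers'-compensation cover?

No — exception (c) applies; Nadia's courier service is not required to carry workers'-compensation cover.

All of (a)'s requirements are met (the employer operates from a single site; annual gross revenue is $90,000, below the $122,000 limit). However, paragraph (e) must be considered: (e) operates against (a): a current Class A Declaration is held. So (a) is unavailable.
All of (b)'s requirements are met (the employer's headcount is 22, less than the 23 limit; the business's age is 13 months, less than the 15 months limit). But applying paragraph (f): (f) is triggered — assessed value is $389,500, below the $400,000 limit. Exception (b) does not apply.
All of (c)'s requirements are met (aggregate throughput is 4,740 units, less than the 4,920 units limit; remuneration is equity-only). As to paragraphs (g)–(k): (g) would limit (c) — the baseline figure is 433, less than the 488 limit — but (h) sets (g) aside: (h) operates — a current Provisional Declaration is held. (i) is engaged (the reportable unit count is 73, meeting the 64 threshold), but is set aside by (j): (j) is engaged — a current General Approval is held. (k) is not triggered (the courier service is classified under the services sector), so (j) stands. Exception (c) stands.
Exception (d): a current Annual Approval is held; the employer is a non-profit — every condition holds. But applying paragraph (l): (l) operates against (d): at least one employee exceeds 30 hours/week. Exception (d) does not apply.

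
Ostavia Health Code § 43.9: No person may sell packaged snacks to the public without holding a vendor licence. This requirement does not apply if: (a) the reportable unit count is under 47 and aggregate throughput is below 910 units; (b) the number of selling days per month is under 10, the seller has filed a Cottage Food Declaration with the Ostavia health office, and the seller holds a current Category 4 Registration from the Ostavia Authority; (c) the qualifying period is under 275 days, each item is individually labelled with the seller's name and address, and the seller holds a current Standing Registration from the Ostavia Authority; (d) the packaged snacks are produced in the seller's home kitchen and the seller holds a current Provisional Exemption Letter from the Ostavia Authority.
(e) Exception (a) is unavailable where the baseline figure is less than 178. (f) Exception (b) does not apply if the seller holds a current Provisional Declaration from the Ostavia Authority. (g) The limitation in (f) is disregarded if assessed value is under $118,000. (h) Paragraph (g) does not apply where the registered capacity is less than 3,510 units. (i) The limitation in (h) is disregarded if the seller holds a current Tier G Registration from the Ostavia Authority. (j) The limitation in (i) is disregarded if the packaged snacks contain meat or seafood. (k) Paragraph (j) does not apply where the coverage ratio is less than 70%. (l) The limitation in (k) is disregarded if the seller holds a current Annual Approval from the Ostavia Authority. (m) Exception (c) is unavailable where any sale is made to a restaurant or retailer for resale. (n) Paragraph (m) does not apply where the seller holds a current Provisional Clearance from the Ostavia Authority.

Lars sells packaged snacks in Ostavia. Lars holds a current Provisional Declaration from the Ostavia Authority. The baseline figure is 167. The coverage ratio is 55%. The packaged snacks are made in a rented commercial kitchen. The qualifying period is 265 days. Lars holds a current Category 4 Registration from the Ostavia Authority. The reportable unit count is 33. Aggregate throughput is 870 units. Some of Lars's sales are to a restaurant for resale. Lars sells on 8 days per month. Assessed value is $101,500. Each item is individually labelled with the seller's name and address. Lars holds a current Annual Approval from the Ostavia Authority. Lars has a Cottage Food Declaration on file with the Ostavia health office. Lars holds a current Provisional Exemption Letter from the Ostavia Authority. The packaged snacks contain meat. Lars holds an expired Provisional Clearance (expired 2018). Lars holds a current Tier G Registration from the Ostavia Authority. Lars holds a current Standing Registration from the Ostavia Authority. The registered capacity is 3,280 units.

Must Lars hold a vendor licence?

Exception (a)'s conditions are all satisfied: the reportable unit count is 33, under the 47 limit; aggregate throughput is 870 units, below the 910 units limit. Turning to paragraph (e): (e) operates against (a): the baseline figure is 167, less than the 178 limit. Exception (a) does not apply.
All of (b)'s requirements are met (the number of selling days per month is 8, under the 10 limit; a Cottage Food Declaration is on file; a current Category 4 Registration is held). However, paragraphs (f)–(l) must be considered: (f) applies — a current Provisional Declaration is held. (g) would limit (f) — assessed value is $101,500, under the $118,000 limit — but (h) sets (g) aside: (h) operates against (g): the registered capacity is 3,280 units, less than the 3,510 units limit. (i) would limit (h) — a current Tier G Registration is held — but (j) sets (i) aside: (j) is engaged — the packaged snacks contain meat. (k) is triggered (the coverage ratio is 55%, less than the 70% limit), but is overridden by (l): (l) applies — a current Annual Approval is held. So (b) is unavailable.
Exception (c) is satisfied on its face — the qualifying period is 265 days, under the 275 days limit; items are individually labelled; a current Standing Registration is held. But applying paragraphs (m)–(n): (m) operates against (c): some sales are to a restaurant for resale. (n), which would lift (m), does not operate here — there is no Provisional Clearance in force. So (c) is unavailable.
Exception (d) requires that the packaged snacks are produced in the seller's home kitchen; but the packaged snacks are made in a commercial kitchen, not a home kitchen, so (d) is unavailable.
No exception displaces § 43.9.

Yes — Lars must hold a vendor licence.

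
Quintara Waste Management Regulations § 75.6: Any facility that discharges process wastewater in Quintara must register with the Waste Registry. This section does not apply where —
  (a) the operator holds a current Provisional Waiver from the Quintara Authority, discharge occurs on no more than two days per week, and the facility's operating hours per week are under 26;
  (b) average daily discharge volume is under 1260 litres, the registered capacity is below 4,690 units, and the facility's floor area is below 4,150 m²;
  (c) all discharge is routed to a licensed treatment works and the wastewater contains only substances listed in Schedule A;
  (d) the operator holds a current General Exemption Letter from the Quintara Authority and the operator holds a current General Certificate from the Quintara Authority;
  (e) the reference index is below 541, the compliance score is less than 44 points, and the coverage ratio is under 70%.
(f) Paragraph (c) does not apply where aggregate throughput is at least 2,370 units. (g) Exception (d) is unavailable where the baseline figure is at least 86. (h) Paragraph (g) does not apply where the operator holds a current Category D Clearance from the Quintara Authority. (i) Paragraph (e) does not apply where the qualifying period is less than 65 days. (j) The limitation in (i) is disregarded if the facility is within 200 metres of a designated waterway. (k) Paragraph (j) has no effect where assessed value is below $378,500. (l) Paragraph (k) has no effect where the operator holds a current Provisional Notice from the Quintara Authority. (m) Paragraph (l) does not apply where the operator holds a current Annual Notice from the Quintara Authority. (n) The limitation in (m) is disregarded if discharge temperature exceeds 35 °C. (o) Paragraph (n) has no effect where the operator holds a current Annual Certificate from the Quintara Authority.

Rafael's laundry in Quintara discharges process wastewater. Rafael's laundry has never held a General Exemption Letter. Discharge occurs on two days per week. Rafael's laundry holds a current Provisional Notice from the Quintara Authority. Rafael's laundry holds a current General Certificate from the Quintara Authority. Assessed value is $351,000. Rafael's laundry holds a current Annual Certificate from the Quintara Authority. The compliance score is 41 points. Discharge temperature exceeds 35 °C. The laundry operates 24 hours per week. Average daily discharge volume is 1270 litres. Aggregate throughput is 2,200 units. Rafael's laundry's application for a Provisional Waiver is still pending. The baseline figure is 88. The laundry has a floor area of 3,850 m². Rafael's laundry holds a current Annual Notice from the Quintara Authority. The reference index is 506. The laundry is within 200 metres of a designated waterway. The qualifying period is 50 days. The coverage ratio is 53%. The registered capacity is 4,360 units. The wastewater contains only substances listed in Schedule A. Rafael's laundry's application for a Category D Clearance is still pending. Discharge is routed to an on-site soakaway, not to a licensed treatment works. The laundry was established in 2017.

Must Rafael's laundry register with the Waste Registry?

Exception (a) fails — the Provisional Waiver is not current.
Exception (b) requires that average daily discharge volume is under 1260 litres; but average daily discharge volume is 1270 litres, not under 1260 litres, so (b) is unavailable.
Exception (c) does not apply: discharge is not routed to a licensed treatment works.
Exception (d) requires that the operator holds a current General Exemption Letter from the Quintara Authority; but the General Exemption Letter is not current, so (d) is unavailable.
Exception (e): the reference index is 506, below the 541 limit; the compliance score is 41 points, less than the 44 points limit; the coverage ratio is 53%, under the 70% limit — every condition holds. But: (i) is triggered — the qualifying period is 50 days, less than the 65 days limit. (j) would limit (i) — the laundry is within 200 m of a designated waterway — but (k) sets (j) aside: (k) operates against (j): assessed value is $351,000, below the $378,500 limit. (l) would limit (k) — a current Provisional Notice is held — but (m) sets (l) aside: (m) operates against (l): a current Annual Notice is held. (n) is triggered (discharge temperature exceeds 35 °C), but is displaced by (o): (o) applies — a current Annual Certificate is held. (e) is therefore removed.
No exception displaces § 75.6.

Yes — Rafael's laundry must register with the Waste Registry.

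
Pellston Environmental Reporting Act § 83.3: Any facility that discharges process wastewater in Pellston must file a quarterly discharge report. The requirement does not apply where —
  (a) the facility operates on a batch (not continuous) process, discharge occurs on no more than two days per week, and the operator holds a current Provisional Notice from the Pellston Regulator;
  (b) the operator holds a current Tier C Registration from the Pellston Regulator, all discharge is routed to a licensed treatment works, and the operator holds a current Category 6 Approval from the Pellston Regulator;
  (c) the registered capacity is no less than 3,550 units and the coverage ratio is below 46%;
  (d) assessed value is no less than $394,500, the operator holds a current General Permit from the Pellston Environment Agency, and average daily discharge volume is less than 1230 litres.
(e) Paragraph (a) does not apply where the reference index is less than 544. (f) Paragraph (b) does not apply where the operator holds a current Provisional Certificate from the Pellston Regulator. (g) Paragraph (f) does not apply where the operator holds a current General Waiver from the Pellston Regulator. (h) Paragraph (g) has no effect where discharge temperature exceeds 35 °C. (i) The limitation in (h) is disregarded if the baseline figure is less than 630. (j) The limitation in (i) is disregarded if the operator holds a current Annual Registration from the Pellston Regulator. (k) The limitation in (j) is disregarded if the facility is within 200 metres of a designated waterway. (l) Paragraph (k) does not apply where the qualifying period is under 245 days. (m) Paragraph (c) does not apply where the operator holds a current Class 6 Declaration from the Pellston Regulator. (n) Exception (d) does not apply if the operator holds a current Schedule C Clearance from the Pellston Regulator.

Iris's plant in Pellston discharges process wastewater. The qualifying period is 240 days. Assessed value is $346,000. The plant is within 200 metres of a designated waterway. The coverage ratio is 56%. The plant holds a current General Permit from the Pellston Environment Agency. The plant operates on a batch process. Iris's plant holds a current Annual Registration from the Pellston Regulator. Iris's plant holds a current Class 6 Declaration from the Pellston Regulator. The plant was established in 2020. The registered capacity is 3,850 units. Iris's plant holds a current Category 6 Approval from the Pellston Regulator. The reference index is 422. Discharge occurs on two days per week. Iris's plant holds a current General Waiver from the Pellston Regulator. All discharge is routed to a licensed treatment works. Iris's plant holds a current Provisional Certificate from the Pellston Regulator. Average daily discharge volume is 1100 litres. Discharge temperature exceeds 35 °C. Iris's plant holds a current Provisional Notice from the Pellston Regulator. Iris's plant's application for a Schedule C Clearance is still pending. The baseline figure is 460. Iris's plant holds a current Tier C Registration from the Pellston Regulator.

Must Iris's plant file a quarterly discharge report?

Yes — Iris's plant must file a quarterly discharge report.

All of (a)'s requirements are met (the facility operates on a batch process; discharge occurs on no more than two days per week; a current Provisional Notice is held). Turning to paragraph (e): (e) operates — the reference index is 422, less than the 544 limit. So (a) is unavailable.
Exception (b) is satisfied on its face — a current Tier C Registration is held; discharge is routed to a licensed treatment works; a current Category 6 Approval is held. Turning to paragraphs (f)–(l): (f) operates against (b): a current Provisional Certificate is held. (g) operates (a current General Waiver is held), but yields to (h): (h) is triggered — discharge temperature exceeds 35 °C. (i) is engaged (the baseline figure is 460, less than the 630 limit), but yields to (j): (j) operates against (i): a current Annual Registration is held. (k) would limit (j) — the plant is within 200 m of a designated waterway — but (l) sets (k) aside: (l) is engaged — the qualifying period is 240 days, under the 245 days limit. Exception (b) does not apply.
Exception (c) does not apply: the coverage ratio is 56%, not below 46%.
Exception (d) requires that assessed value is no less than $394,500; but assessed value is $346,000, short of $394,500, so (d) is unavailable.
No exception displaces § 83.3.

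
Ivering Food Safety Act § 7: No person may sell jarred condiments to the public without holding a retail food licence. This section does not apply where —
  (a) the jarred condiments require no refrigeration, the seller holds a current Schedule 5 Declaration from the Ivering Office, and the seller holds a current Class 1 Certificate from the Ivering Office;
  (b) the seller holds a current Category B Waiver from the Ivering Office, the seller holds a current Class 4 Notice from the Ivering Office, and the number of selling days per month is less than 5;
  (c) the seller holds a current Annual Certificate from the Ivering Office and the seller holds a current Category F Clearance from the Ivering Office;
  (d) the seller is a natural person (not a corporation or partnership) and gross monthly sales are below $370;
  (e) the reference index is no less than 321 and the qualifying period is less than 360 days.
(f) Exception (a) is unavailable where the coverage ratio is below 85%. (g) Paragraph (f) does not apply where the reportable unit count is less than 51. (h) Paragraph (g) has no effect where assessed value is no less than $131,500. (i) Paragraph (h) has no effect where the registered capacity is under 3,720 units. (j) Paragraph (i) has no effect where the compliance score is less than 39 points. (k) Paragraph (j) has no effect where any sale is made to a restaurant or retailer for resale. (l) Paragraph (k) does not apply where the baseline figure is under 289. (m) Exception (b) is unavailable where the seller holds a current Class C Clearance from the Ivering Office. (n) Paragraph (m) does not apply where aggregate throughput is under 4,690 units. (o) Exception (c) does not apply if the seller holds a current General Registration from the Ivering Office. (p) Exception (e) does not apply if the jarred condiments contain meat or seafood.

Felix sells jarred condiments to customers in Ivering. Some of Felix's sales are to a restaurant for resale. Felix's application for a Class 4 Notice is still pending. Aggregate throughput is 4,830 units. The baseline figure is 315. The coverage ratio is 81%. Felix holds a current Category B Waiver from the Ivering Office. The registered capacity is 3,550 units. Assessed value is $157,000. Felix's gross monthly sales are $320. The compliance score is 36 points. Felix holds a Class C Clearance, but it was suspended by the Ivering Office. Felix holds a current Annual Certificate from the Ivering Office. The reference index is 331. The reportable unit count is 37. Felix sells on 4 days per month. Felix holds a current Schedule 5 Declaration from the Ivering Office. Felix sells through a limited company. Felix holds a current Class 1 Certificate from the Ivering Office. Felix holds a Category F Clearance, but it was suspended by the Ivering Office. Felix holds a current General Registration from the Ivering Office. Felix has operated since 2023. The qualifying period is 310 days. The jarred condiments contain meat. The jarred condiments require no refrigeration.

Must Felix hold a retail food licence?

No — exception (a) applies; Felix is not required to hold a retail food licence.

Exception (a): the jarred condiments are shelf-stable; a current Schedule 5 Declaration is held; a current Class 1 Certificate is held — every condition holds. Considering the limiting provisions: (f) would limit (a) — the coverage ratio is 81%, below the 85% limit — but (g) sets (f) aside: (g) operates — the reportable unit count is 37, less than the 51 limit. (h) applies (assessed value is $157,000, meeting the $131,500 threshold), but is overridden by (i): (i) operates against (h): the registered capacity is 3,550 units, under the 3,720 units limit. (j) is triggered (the compliance score is 36 points, less than the 39 points limit), but is displaced by (k): (k) is triggered — some sales are to a restaurant for resale. (l), which would lift (k), is not engaged — the baseline figure is 315, not under 289. (a) remains available.
Exception (b) fails — no current Class 4 Notice is held.
Exception (c) requires that the seller holds a current Category F Clearance from the Ivering Office; but the Category F Clearance is not current, so (c) is unavailable.
Exception (d) fails — the seller operates through a limited company.
Exception (e) is satisfied on its face — the reference index is 331, meeting the 321 threshold; the qualifying period is 310 days, less than the 360 days limit. Turning to paragraph (p): (p) operates against (e): the jarred condiments contain meat. Exception (e) does not apply.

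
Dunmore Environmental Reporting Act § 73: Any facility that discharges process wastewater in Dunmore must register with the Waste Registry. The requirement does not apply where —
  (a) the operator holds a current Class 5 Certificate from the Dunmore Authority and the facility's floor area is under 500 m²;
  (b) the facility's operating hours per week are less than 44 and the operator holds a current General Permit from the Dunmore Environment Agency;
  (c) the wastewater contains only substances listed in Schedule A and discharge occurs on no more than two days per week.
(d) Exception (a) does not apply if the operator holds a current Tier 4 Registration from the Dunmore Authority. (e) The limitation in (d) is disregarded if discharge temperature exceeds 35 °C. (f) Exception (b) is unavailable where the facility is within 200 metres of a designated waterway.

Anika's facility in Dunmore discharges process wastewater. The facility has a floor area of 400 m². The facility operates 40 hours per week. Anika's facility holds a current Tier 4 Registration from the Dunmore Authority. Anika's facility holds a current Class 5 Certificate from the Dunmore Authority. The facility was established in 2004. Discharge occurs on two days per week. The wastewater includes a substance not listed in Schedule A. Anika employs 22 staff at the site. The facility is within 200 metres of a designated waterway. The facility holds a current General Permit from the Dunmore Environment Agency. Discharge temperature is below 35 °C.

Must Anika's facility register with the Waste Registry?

Yes — Anika's facility must register with the Waste Registry.

Exception (a): a current Class 5 Certificate is held; the facility's floor area is 400 m², under the 500 m² limit — every condition holds. However, paragraphs (d)–(e) must be considered: (d) operates against (a): a current Tier 4 Registration is held. (e), which would lift (d), is inapplicable — discharge temperature is below 35 °C. (a) is therefore removed.
Exception (b): the facility's operating hours per week are 40, less than the 44 limit; a current General Permit is held — every condition holds. Turning to paragraph (f): (f) operates against (b): the facility is within 200 m of a designated waterway. (b) is therefore removed.
Exception (c) does not apply: the wastewater includes a non-Schedule-A substance.
No exception applies. The general rule governs.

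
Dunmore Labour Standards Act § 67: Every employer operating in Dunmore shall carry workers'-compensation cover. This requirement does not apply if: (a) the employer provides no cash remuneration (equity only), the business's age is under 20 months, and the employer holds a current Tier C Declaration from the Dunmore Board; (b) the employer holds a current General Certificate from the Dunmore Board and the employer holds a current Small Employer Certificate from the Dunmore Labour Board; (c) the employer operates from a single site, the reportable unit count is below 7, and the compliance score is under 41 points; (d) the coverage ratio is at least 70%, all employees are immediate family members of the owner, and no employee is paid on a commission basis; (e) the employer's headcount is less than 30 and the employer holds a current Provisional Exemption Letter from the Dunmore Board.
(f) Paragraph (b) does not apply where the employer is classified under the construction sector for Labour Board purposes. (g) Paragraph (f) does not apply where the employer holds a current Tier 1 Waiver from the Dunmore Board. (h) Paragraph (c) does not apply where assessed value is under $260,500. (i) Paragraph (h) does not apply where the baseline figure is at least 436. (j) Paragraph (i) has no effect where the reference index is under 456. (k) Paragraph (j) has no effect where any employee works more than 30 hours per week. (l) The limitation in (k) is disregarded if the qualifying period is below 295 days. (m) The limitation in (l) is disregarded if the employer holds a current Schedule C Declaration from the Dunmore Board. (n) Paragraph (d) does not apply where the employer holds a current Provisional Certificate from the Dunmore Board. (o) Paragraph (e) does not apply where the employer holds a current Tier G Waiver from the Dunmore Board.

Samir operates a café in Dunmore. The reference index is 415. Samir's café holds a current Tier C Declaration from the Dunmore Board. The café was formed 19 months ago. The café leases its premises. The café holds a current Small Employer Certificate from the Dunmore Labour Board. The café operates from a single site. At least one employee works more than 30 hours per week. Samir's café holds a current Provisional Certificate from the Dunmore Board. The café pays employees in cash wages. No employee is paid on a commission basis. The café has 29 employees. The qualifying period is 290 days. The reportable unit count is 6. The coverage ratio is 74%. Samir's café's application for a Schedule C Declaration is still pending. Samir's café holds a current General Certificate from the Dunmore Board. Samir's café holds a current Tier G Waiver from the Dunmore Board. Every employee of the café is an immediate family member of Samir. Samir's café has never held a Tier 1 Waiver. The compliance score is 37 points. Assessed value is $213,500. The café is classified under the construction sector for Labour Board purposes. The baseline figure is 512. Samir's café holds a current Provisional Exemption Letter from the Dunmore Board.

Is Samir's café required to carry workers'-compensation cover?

Exception (a) requires that the employer provides no cash remuneration (equity only); but employees are paid cash wages, so (a) is unavailable.
Exception (b) is satisfied on its face — a current General Certificate is held; a current Small Employer Certificate is held. But applying paragraphs (f)–(g): (f) operates against (b): the café is classified under the construction sector. (g) is not triggered (the Tier 1 Waiver is not current), so (f) stands. Exception (b) does not apply.
All of (c)'s requirements are met (the employer operates from a single site; the reportable unit count is 6, below the 7 limit; the compliance score is 37 points, under the 41 points limit). But applying paragraphs (h)–(m): (h) operates against (c): assessed value is $213,500, under the $260,500 limit. (i) applies (the baseline figure is 512, meeting the 436 threshold), but is set aside by (j): (j) operates against (i): the reference index is 415, under the 456 limit. (k) would limit (j) — at least one employee exceeds 30 hours/week — but (l) sets (k) aside: (l) operates against (k): the qualifying period is 290 days, below the 295 days limit. (m) is not triggered (no current Schedule C Declaration is held), so (l) stands. So (c) is unavailable.
All of (d)'s requirements are met (the coverage ratio is 74%, meeting the 70% threshold; every employee is an immediate family member; no employee is paid on commission). But applying paragraph (n): (n) operates against (d): a current Provisional Certificate is held. Exception (d) does not apply.
Exception (e) is satisfied on its face — the employer's headcount is 29, less than the 30 limit; a current Provisional Exemption Letter is held. Turning to paragraph (o): (o) is engaged — a current Tier G Waiver is held. So (e) is unavailable.
No exception applies. The general rule governs.

Yes — Samir's café must carry workers'-compensation cover.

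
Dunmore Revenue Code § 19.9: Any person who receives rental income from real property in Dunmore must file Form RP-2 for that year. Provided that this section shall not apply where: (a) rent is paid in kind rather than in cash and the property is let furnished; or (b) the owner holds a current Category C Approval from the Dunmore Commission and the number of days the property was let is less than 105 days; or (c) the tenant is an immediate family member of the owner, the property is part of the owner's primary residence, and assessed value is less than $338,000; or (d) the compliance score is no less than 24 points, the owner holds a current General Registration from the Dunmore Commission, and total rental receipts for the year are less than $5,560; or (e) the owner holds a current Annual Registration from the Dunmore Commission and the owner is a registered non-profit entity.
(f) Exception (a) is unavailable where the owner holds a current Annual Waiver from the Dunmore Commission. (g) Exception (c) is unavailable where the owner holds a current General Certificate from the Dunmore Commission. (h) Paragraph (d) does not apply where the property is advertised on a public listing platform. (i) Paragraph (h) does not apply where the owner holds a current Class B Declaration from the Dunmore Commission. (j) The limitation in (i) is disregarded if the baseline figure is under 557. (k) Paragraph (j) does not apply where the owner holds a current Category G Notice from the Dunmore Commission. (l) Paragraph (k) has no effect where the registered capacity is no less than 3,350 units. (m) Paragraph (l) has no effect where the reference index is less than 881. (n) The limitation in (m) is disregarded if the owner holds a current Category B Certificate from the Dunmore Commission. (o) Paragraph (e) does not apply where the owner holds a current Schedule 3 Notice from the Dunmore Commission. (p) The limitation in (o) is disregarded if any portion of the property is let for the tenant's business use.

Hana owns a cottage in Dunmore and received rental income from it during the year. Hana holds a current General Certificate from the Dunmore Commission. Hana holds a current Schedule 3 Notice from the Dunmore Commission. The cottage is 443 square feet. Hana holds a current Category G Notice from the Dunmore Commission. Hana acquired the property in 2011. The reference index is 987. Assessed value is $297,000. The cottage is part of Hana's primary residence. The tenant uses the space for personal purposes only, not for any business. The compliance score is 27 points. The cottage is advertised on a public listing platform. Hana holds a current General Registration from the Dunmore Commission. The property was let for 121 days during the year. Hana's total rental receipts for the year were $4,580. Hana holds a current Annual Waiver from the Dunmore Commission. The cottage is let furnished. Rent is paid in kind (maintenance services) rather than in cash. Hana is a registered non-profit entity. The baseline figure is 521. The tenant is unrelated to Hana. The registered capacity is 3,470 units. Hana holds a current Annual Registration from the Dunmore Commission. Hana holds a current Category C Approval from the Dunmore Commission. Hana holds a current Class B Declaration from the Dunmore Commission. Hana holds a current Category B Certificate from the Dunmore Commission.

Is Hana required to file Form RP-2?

Yes — Hana must file Form RP-2.

Exception (a)'s conditions are all satisfied: rent is paid in kind; the property is let furnished. But applying paragraph (f): (f) operates against (a): a current Annual Waiver is held. Exception (a) does not apply.
Exception (b) does not apply: the number of days the property was let is 121 days, not less than 105 days.
Exception (c) does not apply: the tenant is unrelated to the owner.
Exception (d): the compliance score is 27 points, meeting the 24 points threshold; a current General Registration is held; total rental receipts for the year are $4,580, less than the $5,560 limit — every condition holds. Turning to paragraphs (h)–(n): (h) operates against (d): the property is publicly advertised. (i) would limit (h) — a current Class B Declaration is held — but (j) sets (i) aside: (j) operates against (i): the baseline figure is 521, under the 557 limit. (k) would limit (j) — a current Category G Notice is held — but (l) sets (k) aside: (l) is engaged — the registered capacity is 3,470 units, meeting the 3,350 units threshold. (m), which would lift (l), is inapplicable — the reference index is 987, not less than 881. So (d) is unavailable.
Exception (e)'s conditions are all satisfied: a current Annual Registration is held; Hana is a registered non-profit. But: (o) is triggered — a current Schedule 3 Notice is held. (p), which would lift (o), is not triggered — the space is used for personal purposes only. So (e) is unavailable.
No exception applies. The general rule governs.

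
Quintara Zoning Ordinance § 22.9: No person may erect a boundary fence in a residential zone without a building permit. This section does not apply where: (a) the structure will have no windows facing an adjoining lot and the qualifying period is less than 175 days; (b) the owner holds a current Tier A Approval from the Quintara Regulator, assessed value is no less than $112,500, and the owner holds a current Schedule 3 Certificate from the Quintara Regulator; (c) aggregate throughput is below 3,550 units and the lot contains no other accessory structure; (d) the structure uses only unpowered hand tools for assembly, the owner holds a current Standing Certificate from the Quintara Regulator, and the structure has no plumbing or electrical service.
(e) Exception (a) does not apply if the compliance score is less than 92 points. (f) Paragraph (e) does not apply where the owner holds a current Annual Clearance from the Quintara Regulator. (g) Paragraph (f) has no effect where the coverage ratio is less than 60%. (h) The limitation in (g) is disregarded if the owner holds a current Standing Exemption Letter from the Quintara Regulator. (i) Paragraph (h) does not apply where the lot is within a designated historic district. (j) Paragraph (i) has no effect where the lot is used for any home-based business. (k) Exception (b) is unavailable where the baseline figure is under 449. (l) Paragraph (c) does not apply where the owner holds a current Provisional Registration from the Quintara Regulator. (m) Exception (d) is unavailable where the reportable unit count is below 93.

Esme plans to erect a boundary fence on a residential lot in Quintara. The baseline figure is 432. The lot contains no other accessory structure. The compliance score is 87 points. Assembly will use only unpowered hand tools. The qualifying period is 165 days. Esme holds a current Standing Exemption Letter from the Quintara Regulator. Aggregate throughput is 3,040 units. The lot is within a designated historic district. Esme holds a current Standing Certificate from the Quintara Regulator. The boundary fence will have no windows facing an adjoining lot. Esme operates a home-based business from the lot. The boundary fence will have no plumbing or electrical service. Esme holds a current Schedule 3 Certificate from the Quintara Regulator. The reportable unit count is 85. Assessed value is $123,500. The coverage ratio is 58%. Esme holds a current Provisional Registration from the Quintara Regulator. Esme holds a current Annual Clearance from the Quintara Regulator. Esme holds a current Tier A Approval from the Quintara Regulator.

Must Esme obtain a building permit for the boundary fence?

No — exception (a) applies; Esme does not need a building permit.

Exception (a)'s conditions are all satisfied: no windows face an adjoining lot; the qualifying period is 165 days, less than the 175 days limit. Under paragraphs (e)–(j): (e) would limit (a) — the compliance score is 87 points, less than the 92 points limit — but (f) sets (e) aside: (f) operates against (e): a current Annual Clearance is held. (g) operates (the coverage ratio is 58%, less than the 60% limit), but is displaced by (h): (h) operates against (g): a current Standing Exemption Letter is held. (i) applies (the lot is in a historic district), but is displaced by (j): (j) operates against (i): a home-based business operates on the lot. So (a) applies.
Exception (b) is satisfied on its face — a current Tier A Approval is held; assessed value is $123,500, meeting the $112,500 threshold; a current Schedule 3 Certificate is held. Turning to paragraph (k): (k) operates against (b): the baseline figure is 432, under the 449 limit. Exception (b) does not apply.
Exception (c) is satisfied on its face — aggregate throughput is 3,040 units, below the 3,550 units limit; the lot has no other accessory structure. Turning to paragraph (l): (l) operates against (c): a current Provisional Registration is held. So (c) is unavailable.
Exception (d)'s conditions are all satisfied: assembly uses only hand tools; a current Standing Certificate is held; there is no plumbing or electrical service. But: (m) operates against (d): the reportable unit count is 85, below the 93 limit. Exception (d) does not apply.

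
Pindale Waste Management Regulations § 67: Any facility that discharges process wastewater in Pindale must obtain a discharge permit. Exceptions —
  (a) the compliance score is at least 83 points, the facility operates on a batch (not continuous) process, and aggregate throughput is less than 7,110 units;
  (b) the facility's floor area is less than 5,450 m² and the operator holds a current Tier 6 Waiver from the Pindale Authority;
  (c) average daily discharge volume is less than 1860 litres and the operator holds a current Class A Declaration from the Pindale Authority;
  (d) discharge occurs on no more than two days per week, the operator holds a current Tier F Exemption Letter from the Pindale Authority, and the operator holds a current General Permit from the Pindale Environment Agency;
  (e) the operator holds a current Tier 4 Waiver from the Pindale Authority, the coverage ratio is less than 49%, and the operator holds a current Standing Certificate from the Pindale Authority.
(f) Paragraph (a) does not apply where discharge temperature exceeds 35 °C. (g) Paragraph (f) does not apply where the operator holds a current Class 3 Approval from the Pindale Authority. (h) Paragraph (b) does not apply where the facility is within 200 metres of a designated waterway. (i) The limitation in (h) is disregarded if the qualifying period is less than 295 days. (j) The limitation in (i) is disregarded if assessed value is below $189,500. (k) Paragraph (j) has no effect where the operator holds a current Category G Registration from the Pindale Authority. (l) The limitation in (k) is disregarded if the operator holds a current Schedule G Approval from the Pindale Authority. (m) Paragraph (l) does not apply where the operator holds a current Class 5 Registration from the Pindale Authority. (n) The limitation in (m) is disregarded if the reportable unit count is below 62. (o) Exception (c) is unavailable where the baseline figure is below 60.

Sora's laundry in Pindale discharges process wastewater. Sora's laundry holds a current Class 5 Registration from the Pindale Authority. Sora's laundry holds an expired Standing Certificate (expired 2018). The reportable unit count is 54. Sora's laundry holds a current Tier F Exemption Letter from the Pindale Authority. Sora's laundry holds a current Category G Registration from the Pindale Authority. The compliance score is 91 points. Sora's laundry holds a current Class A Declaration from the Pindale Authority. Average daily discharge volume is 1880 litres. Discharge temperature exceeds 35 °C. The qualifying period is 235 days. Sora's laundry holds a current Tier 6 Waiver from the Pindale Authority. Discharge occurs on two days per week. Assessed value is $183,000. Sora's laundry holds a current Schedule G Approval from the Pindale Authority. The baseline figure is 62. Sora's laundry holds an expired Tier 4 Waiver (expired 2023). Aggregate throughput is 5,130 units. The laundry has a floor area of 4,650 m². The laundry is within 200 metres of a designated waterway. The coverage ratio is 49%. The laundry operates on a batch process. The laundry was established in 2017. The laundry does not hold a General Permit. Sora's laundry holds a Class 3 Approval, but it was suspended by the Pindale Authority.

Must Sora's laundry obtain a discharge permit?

Yes — Sora's laundry must obtain a discharge permit.

All of (a)'s requirements are met (the compliance score is 91 points, meeting the 83 points threshold; the facility operates on a batch process; aggregate throughput is 5,130 units, less than the 7,110 units limit). But: (f) operates against (a): discharge temperature exceeds 35 °C. (g) is not engaged (there is no Class 3 Approval in force), so (f) stands. Exception (a) does not apply.
All of (b)'s requirements are met (the facility's floor area is 4,650 m², less than the 5,450 m² limit; a current Tier 6 Waiver is held). But: (h) is engaged — the laundry is within 200 m of a designated waterway. (i) would limit (h) — the qualifying period is 235 days, less than the 295 days limit — but (j) sets (i) aside: (j) is engaged — assessed value is $183,000, below the $189,500 limit. (k) is engaged (a current Category G Registration is held), but is displaced by (l): (l) operates against (k): a current Schedule G Approval is held. (m) would limit (l) — a current Class 5 Registration is held — but (n) sets (m) aside: (n) is engaged — the reportable unit count is 54, below the 62 limit. So (b) is unavailable.
Exception (c) fails — average daily discharge volume is 1880 litres, not less than 1860 litres.
Exception (d) requires that the operator holds a current General Permit from the Pindale Environment Agency; but no General Permit is held, so (d) is unavailable.
Exception (e) does not apply: no current Tier 4 Waiver is held.
Every exception is unavailable, so the rule governs.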